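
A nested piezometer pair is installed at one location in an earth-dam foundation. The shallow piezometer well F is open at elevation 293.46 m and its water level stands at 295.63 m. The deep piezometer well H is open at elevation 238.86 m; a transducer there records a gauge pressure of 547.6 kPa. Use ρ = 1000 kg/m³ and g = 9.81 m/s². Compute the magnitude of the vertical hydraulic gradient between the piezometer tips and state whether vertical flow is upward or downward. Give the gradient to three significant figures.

|i_v| ≈ 0.0174; vertical flow is downward

Total head at well F: h = 295.63 m (water level in the standpipe).
Pressure head at well H: ψ = P/(ρg) = 547.6×1000 / (1000 × 9.81) = 55.82 m.
Total head at well H: h = z + ψ = 238.86 + 55.82 = 294.68 m.
Δh = h(well F) − h(well H) = 295.63 − 294.68 = 0.95 m.
Vertical separation Δz = 293.46 − 238.86 = 54.60 m.
|i_v| = |Δh| / Δz = 0.95 / 54.60 = 0.0174.
Head is higher in the shallow piezometer, so vertical flow is downward (recharge condition).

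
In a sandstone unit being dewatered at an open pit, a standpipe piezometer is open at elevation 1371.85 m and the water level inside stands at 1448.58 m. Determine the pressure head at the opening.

ψ ≈ 76.73 m

Total head h = 1448.58 m (the water-surface elevation in the piezometer).
Pressure head ψ = h − z = 1448.58 − 1371.85 = 76.73 m.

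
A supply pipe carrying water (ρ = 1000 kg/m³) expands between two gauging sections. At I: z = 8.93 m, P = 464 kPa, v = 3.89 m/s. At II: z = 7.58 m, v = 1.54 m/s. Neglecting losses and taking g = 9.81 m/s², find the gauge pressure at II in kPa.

P₂ ≈ 484 kPa

Pressure head at I: ψ₁ = P₁/(ρg) = 464×1000 / (1000 × 9.81) = 47.30 m.
Velocity heads: v₁²/2g = 3.89²/19.62 = 0.771 m; v₂²/2g = 1.54²/19.62 = 0.121 m.
Total head H = z₁ + ψ₁ + v₁²/2g = 8.93 + 47.30 + 0.771 = 57.00 m.
ψ₂ = H − z₂ − v₂²/2g = 57.00 − 7.58 − 0.121 = 49.30 m.
P₂ = ρgψ₂ = 1000 × 9.81 × 49.30 ≈ 484 kPa.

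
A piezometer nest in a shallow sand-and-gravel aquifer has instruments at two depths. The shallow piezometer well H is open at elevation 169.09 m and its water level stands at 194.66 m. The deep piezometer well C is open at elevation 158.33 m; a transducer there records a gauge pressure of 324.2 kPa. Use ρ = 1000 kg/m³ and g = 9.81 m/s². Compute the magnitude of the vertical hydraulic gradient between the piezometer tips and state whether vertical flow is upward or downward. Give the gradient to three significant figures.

Total head at well H: h = 194.66 m (water level in the standpipe).
Pressure head at well C: ψ = P/(ρg) = 324.2×1000 / (1000 × 9.81) = 33.05 m.
Total head at well C: h = z + ψ = 158.33 + 33.05 = 191.38 m.
Δh = h(well H) − h(well C) = 194.66 − 191.38 = 3.28 m.
Vertical separation Δz = 169.09 − 158.33 = 10.76 m.
|i_v| = |Δh| / Δz = 3.28 / 10.76 = 0.305.
Head is higher in the shallow piezometer, so vertical flow is downward (recharge condition).

|i_v| ≈ 0.305; vertical flow is downward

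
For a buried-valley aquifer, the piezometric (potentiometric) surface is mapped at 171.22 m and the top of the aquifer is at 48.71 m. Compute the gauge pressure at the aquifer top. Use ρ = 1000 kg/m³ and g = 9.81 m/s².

P ≈ 1200 kPa

Pressure head at the aquifer top: ψ = h − z = 171.22 − 48.71 = 122.51 m.
P = ρgψ = 1000 × 9.81 × 122.51 = 1201823 Pa ≈ 1200 kPa.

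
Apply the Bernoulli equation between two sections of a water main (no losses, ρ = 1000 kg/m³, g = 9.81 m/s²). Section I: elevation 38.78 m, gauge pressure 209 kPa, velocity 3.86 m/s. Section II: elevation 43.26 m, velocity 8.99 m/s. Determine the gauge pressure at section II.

P₂ ≈ 132 kPa

Pressure head at I: ψ₁ = P₁/(ρg) = 209×1000 / (1000 × 9.81) = 21.30 m.
Velocity heads: v₁²/2g = 3.86²/19.62 = 0.759 m; v₂²/2g = 8.99²/19.62 = 4.119 m.
Total head H = z₁ + ψ₁ + v₁²/2g = 38.78 + 21.30 + 0.759 = 60.84 m.
ψ₂ = H − z₂ − v₂²/2g = 60.84 − 43.26 − 4.119 = 13.46 m.
P₂ = ρgψ₂ = 1000 × 9.81 × 13.46 ≈ 132 kPa.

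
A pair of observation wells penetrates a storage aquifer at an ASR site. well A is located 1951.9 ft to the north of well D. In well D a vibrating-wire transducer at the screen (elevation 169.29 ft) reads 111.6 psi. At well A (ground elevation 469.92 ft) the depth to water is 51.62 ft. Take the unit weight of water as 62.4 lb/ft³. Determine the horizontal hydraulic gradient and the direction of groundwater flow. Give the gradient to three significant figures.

Pressure head at well D: ψ = 144·P/γ = 144 × 111.6 / 62.4 = 257.54 ft.
Total head at well D: h = z + ψ = 169.29 + 257.54 = 426.83 ft.
Total head at well A: h = 469.92 − 51.62 = 418.30 ft.
Head difference: h(well D) − h(well A) = 426.83 − 418.30 = 8.53 ft.
Hydraulic gradient: i = |Δh| / L = 8.53 / 1951.9 = 0.00437.
Flow is from higher to lower head: from well D toward well A, i.e. toward the north.

i ≈ 0.00437; groundwater flows toward the north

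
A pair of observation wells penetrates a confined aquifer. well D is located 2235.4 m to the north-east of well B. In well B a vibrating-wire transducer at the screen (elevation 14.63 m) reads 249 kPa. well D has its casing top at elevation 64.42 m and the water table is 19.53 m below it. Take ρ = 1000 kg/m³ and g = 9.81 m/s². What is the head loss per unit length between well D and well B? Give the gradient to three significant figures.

Pressure head at well B: ψ = P/(ρg) = 249×1000 / (1000 × 9.81) = 25.38 m.
Total head at well B: h = z + ψ = 14.63 + 25.38 = 40.01 m.
Total head at well D: h = 64.42 − 19.53 = 44.89 m.
Head difference: h(well B) − h(well D) = 40.01 − 44.89 = -4.88 m.
Hydraulic gradient: i = |Δh| / L = 4.88 / 2235.4 = 0.00218.

i ≈ 0.00218 m/m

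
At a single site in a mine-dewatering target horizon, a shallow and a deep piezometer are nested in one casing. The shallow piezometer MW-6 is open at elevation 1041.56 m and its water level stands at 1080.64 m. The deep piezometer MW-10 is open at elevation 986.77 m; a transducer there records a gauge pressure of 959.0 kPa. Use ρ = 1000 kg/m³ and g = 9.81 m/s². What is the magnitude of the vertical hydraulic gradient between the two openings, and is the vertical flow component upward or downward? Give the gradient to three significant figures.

|i_v| ≈ 0.0710; vertical flow is upward

Total head at MW-6: h = 1080.64 m (water level in the standpipe).
Pressure head at MW-10: ψ = P/(ρg) = 959.0×1000 / (1000 × 9.81) = 97.76 m.
Total head at MW-10: h = z + ψ = 986.77 + 97.76 = 1084.53 m.
Δh = h(MW-6) − h(MW-10) = 1080.64 − 1084.53 = -3.89 m.
Vertical separation Δz = 1041.56 − 986.77 = 54.79 m.
|i_v| = |Δh| / Δz = 3.89 / 54.79 = 0.0710.
Head is higher in the deep piezometer, so vertical flow is upward (discharge condition).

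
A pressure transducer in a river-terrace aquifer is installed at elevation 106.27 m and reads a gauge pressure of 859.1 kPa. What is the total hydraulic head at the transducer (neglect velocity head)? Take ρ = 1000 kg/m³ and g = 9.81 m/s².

ψ = P/(ρg) = 859.1×1000 / (1000 × 9.81) = 87.57 m.
h = z + ψ = 106.27 + 87.57 = 193.84 m.

h ≈ 193.84 m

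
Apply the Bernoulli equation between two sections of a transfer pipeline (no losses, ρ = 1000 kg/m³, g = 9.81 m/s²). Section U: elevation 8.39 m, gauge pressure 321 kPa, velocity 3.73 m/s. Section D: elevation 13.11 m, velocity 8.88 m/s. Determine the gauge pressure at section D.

Pressure head at U: ψ₁ = P₁/(ρg) = 321×1000 / (1000 × 9.81) = 32.72 m.
Velocity heads: v₁²/2g = 3.73²/19.62 = 0.709 m; v₂²/2g = 8.88²/19.62 = 4.019 m.
Total head H = z₁ + ψ₁ + v₁²/2g = 8.39 + 32.72 + 0.709 = 41.82 m.
ψ₂ = H − z₂ − v₂²/2g = 41.82 − 13.11 − 4.019 = 24.69 m.
P₂ = ρgψ₂ = 1000 × 9.81 × 24.69 ≈ 242 kPa.

P₂ ≈ 242 kPa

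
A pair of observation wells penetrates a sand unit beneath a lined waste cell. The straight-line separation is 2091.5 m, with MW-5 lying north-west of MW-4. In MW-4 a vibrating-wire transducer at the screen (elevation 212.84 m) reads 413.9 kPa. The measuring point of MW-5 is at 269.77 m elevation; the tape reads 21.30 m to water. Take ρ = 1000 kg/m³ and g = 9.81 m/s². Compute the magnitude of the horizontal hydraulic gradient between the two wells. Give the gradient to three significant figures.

i ≈ 0.00314

Pressure head at MW-4: ψ = P/(ρg) = 413.9×1000 / (1000 × 9.81) = 42.19 m.
Total head at MW-4: h = z + ψ = 212.84 + 42.19 = 255.03 m.
Total head at MW-5: h = 269.77 − 21.30 = 248.47 m.
Head difference: h(MW-4) − h(MW-5) = 255.03 − 248.47 = 6.56 m.
Hydraulic gradient: i = |Δh| / L = 6.56 / 2091.5 = 0.00314.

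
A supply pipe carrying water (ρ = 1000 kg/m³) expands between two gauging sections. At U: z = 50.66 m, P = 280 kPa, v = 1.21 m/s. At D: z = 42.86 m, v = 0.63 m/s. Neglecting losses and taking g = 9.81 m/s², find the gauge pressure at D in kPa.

P₂ ≈ 357 kPa

Pressure head at U: ψ₁ = P₁/(ρg) = 280×1000 / (1000 × 9.81) = 28.54 m.
Velocity heads: v₁²/2g = 1.21²/19.62 = 0.075 m; v₂²/2g = 0.63²/19.62 = 0.020 m.
Total head H = z₁ + ψ₁ + v₁²/2g = 50.66 + 28.54 + 0.075 = 79.27 m.
ψ₂ = H − z₂ − v₂²/2g = 79.27 − 42.86 − 0.020 = 36.39 m.
P₂ = ρgψ₂ = 1000 × 9.81 × 36.39 ≈ 357 kPa.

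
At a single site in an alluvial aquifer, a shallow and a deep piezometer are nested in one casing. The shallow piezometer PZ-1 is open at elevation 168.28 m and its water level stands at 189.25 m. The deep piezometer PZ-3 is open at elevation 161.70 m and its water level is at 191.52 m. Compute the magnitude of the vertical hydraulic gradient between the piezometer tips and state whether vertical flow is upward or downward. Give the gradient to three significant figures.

Total head at PZ-1: h = 189.25 m (water level in the standpipe).
Total head at PZ-3: h = 191.52 m.
Δh = h(PZ-1) − h(PZ-3) = 189.25 − 191.52 = -2.27 m.
Vertical separation Δz = 168.28 − 161.70 = 6.58 m.
|i_v| = |Δh| / Δz = 2.27 / 6.58 = 0.345.
Head is higher in the deep piezometer, so vertical flow is upward (discharge condition).

|i_v| ≈ 0.345; vertical flow is upward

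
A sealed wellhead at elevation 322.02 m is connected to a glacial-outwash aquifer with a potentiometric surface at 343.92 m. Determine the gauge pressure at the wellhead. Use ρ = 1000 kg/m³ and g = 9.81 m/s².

P ≈ 215 kPa

Head above the cap: Δh = 343.92 − 322.02 = 21.90 m.
P = ρgΔh = 1000 × 9.81 × 21.90 = 214839 Pa ≈ 215 kPa.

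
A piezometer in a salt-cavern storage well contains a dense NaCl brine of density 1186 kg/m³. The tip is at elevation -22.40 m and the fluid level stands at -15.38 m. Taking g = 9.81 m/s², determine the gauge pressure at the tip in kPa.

Pressure head ψ = h − z = -15.38 − (-22.40) = 7.02 m.
P = ρgψ = 1186 × 9.81 × 7.02 = 81675 Pa ≈ 81.7 kPa.

P ≈ 81.7 kPa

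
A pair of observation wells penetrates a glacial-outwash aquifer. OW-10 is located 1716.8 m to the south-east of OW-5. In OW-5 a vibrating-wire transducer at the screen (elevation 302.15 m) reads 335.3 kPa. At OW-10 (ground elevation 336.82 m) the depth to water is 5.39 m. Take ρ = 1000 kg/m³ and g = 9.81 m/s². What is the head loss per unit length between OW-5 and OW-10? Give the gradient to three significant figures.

Pressure head at OW-5: ψ = P/(ρg) = 335.3×1000 / (1000 × 9.81) = 34.18 m.
Total head at OW-5: h = z + ψ = 302.15 + 34.18 = 336.33 m.
Total head at OW-10: h = 336.82 − 5.39 = 331.43 m.
Head difference: h(OW-5) − h(OW-10) = 336.33 − 331.43 = 4.90 m.
Hydraulic gradient: i = |Δh| / L = 4.90 / 1716.8 = 0.00285.

i ≈ 0.00285 m/m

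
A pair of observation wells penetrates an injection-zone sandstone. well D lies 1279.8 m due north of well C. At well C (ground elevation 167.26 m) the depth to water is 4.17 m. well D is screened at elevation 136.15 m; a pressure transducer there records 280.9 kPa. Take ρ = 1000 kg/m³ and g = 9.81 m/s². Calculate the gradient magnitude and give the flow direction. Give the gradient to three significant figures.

Total head at well C: h = 167.26 − 4.17 = 163.09 m.
Pressure head at well D: ψ = P/(ρg) = 280.9×1000 / (1000 × 9.81) = 28.63 m.
Total head at well D: h = z + ψ = 136.15 + 28.63 = 164.78 m.
Head difference: h(well C) − h(well D) = 163.09 − 164.78 = -1.69 m.
Hydraulic gradient: i = |Δh| / L = 1.69 / 1279.8 = 0.00132.
Flow is from higher to lower head: from well D toward well C, i.e. toward the south.

i ≈ 0.00132; groundwater flows toward the south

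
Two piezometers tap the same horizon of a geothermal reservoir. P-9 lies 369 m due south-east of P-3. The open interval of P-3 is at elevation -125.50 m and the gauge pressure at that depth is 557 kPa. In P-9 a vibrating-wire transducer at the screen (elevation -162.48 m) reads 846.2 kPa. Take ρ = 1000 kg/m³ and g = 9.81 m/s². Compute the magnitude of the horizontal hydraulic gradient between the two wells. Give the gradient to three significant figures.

Pressure head at P-3: ψ = P/(ρg) = 557×1000 / (1000 × 9.81) = 56.78 m.
Total head at P-3: h = z + ψ = -125.50 + 56.78 = -68.72 m.
Pressure head at P-9: ψ = P/(ρg) = 846.2×1000 / (1000 × 9.81) = 86.26 m.
Total head at P-9: h = z + ψ = -162.48 + 86.26 = -76.22 m.
Head difference: h(P-3) − h(P-9) = -68.72 − (-76.22) = 7.50 m.
Hydraulic gradient: i = |Δh| / L = 7.50 / 369 = 0.0203.

i ≈ 0.0203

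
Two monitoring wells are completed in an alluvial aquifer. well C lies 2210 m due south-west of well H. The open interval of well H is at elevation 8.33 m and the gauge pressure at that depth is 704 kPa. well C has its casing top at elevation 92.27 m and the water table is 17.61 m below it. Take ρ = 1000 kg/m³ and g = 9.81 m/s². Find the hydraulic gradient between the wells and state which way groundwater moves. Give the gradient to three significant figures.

i ≈ 0.00246; groundwater flows toward the south-west

Pressure head at well H: ψ = P/(ρg) = 704×1000 / (1000 × 9.81) = 71.76 m.
Total head at well H: h = z + ψ = 8.33 + 71.76 = 80.09 m.
Total head at well C: h = 92.27 − 17.61 = 74.66 m.
Head difference: h(well H) − h(well C) = 80.09 − 74.66 = 5.43 m.
Hydraulic gradient: i = |Δh| / L = 5.43 / 2210 = 0.00246.
Flow is from higher to lower head: from well H toward well C, i.e. toward the south-west.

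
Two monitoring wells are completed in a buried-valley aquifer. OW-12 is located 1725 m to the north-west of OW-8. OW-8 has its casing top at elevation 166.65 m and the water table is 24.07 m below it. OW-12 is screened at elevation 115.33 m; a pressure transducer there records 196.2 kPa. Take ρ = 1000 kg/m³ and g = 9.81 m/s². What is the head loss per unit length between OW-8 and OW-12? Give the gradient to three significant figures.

Total head at OW-8: h = 166.65 − 24.07 = 142.58 m.
Pressure head at OW-12: ψ = P/(ρg) = 196.2×1000 / (1000 × 9.81) = 20.00 m.
Total head at OW-12: h = z + ψ = 115.33 + 20.00 = 135.33 m.
Head difference: h(OW-8) − h(OW-12) = 142.58 − 135.33 = 7.25 m.
Hydraulic gradient: i = |Δh| / L = 7.25 / 1725 = 0.00420.

i ≈ 0.00420 m/m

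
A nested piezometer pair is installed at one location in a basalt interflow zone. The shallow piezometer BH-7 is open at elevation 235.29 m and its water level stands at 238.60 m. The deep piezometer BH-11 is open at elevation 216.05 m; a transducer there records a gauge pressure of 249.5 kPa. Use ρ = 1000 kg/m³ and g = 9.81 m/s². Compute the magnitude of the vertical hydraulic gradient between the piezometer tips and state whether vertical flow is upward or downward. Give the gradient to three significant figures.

|i_v| ≈ 0.150; vertical flow is upward

Total head at BH-7: h = 238.60 m (water level in the standpipe).
Pressure head at BH-11: ψ = P/(ρg) = 249.5×1000 / (1000 × 9.81) = 25.43 m.
Total head at BH-11: h = z + ψ = 216.05 + 25.43 = 241.48 m.
Δh = h(BH-7) − h(BH-11) = 238.60 − 241.48 = -2.88 m.
Vertical separation Δz = 235.29 − 216.05 = 19.24 m.
|i_v| = |Δh| / Δz = 2.88 / 19.24 = 0.150.
Head is higher in the deep piezometer, so vertical flow is upward (discharge condition).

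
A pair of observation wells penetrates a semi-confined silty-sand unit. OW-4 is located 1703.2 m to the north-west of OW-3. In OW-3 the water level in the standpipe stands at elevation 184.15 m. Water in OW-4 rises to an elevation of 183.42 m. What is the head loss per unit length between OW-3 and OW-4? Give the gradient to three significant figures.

i ≈ 0.000429 m/m

Total head at OW-3: h = 184.15 m (water level in the piezometer is the total head).
Total head at OW-4: h = 183.42 m (water level in the piezometer is the total head).
Head difference: h(OW-3) − h(OW-4) = 184.15 − 183.42 = 0.73 m.
Hydraulic gradient: i = |Δh| / L = 0.73 / 1703.2 = 0.000429.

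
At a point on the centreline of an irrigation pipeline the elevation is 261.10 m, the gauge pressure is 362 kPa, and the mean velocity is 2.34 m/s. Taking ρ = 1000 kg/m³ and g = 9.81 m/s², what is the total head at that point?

Pressure head ψ = P/(ρg) = 362×1000 / (1000 × 9.81) = 36.90 m.
Velocity head = v²/(2g) = 2.34² / (2 × 9.81) = 0.279 m.
h = z + ψ + v²/(2g) = 261.10 + 36.90 + 0.279 = 298.28 m.

h ≈ 298.28 m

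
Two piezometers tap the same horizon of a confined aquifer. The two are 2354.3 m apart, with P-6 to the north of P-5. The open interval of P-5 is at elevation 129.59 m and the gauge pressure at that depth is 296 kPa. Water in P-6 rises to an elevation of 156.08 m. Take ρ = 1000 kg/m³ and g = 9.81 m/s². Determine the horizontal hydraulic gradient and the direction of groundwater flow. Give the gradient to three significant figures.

i ≈ 0.00156; groundwater flows toward the north

Pressure head at P-5: ψ = P/(ρg) = 296×1000 / (1000 × 9.81) = 30.17 m.
Total head at P-5: h = z + ψ = 129.59 + 30.17 = 159.76 m.
Total head at P-6: h = 156.08 m (water level in the piezometer is the total head).
Head difference: h(P-5) − h(P-6) = 159.76 − 156.08 = 3.68 m.
Hydraulic gradient: i = |Δh| / L = 3.68 / 2354.3 = 0.00156.
Flow is from higher to lower head: from P-5 toward P-6, i.e. toward the north.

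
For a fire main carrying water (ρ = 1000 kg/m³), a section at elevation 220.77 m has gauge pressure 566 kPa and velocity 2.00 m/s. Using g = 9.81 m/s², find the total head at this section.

h ≈ 278.67 m

Pressure head ψ = P/(ρg) = 566×1000 / (1000 × 9.81) = 57.70 m.
Velocity head = v²/(2g) = 2.00² / (2 × 9.81) = 0.204 m.
h = z + ψ + v²/(2g) = 220.77 + 57.70 + 0.204 = 278.67 m.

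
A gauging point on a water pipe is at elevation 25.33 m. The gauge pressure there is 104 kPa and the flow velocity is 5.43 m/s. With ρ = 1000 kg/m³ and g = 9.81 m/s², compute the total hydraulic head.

h ≈ 37.43 m

Pressure head ψ = P/(ρg) = 104×1000 / (1000 × 9.81) = 10.60 m.
Velocity head = v²/(2g) = 5.43² / (2 × 9.81) = 1.503 m.
h = z + ψ + v²/(2g) = 25.33 + 10.60 + 1.503 = 37.43 m.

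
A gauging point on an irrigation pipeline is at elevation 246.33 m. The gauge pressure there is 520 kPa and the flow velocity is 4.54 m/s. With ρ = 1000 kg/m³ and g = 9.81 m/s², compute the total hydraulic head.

h ≈ 300.39 m

Pressure head ψ = P/(ρg) = 520×1000 / (1000 × 9.81) = 53.01 m.
Velocity head = v²/(2g) = 4.54² / (2 × 9.81) = 1.051 m.
h = z + ψ + v²/(2g) = 246.33 + 53.01 + 1.051 = 300.39 m.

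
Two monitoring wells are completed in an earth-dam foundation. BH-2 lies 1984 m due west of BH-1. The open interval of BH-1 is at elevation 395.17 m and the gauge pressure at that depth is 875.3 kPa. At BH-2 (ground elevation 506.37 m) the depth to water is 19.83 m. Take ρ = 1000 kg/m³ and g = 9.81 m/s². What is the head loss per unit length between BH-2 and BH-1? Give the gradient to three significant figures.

Pressure head at BH-1: ψ = P/(ρg) = 875.3×1000 / (1000 × 9.81) = 89.23 m.
Total head at BH-1: h = z + ψ = 395.17 + 89.23 = 484.40 m.
Total head at BH-2: h = 506.37 − 19.83 = 486.54 m.
Head difference: h(BH-1) − h(BH-2) = 484.40 − 486.54 = -2.14 m.
Hydraulic gradient: i = |Δh| / L = 2.14 / 1984 = 0.00108.

i ≈ 0.00108 m/m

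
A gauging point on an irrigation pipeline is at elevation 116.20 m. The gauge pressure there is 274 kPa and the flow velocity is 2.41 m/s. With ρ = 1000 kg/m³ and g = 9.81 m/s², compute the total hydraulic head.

h ≈ 144.43 m

Pressure head ψ = P/(ρg) = 274×1000 / (1000 × 9.81) = 27.93 m.
Velocity head = v²/(2g) = 2.41² / (2 × 9.81) = 0.296 m.
h = z + ψ + v²/(2g) = 116.20 + 27.93 + 0.296 = 144.43 m.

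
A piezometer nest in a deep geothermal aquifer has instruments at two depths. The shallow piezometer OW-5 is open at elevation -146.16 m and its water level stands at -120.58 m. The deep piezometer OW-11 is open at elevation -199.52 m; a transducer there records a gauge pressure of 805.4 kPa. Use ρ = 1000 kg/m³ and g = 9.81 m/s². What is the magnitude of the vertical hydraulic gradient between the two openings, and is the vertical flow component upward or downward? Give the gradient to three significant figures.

|i_v| ≈ 0.0592; vertical flow is upward

Total head at OW-5: h = -120.58 m (water level in the standpipe).
Pressure head at OW-11: ψ = P/(ρg) = 805.4×1000 / (1000 × 9.81) = 82.10 m.
Total head at OW-11: h = z + ψ = -199.52 + 82.10 = -117.42 m.
Δh = h(OW-5) − h(OW-11) = -120.58 − (-117.42) = -3.16 m.
Vertical separation Δz = -146.16 − (-199.52) = 53.36 m.
|i_v| = |Δh| / Δz = 3.16 / 53.36 = 0.0592.
Head is higher in the deep piezometer, so vertical flow is upward (discharge condition).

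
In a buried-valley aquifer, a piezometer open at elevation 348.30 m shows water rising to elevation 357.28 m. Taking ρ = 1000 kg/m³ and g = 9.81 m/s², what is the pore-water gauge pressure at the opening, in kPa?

Pressure head ψ = h − z = 357.28 − 348.30 = 8.98 m.
P = ρgψ = 1000 × 9.81 × 8.98 = 88094 Pa ≈ 88.1 kPa.

P ≈ 88.1 kPa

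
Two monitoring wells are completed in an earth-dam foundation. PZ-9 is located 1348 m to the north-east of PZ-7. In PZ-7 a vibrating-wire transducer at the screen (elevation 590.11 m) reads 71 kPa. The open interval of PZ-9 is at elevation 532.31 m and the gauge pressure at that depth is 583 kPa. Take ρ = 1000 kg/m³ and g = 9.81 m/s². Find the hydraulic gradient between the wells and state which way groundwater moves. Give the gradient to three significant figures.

Pressure head at PZ-7: ψ = P/(ρg) = 71×1000 / (1000 × 9.81) = 7.24 m.
Total head at PZ-7: h = z + ψ = 590.11 + 7.24 = 597.35 m.
Pressure head at PZ-9: ψ = P/(ρg) = 583×1000 / (1000 × 9.81) = 59.43 m.
Total head at PZ-9: h = z + ψ = 532.31 + 59.43 = 591.74 m.
Head difference: h(PZ-7) − h(PZ-9) = 597.35 − 591.74 = 5.61 m.
Hydraulic gradient: i = |Δh| / L = 5.61 / 1348 = 0.00416.
Flow is from higher to lower head: from PZ-7 toward PZ-9, i.e. toward the north-east.

i ≈ 0.00416; groundwater flows toward the north-east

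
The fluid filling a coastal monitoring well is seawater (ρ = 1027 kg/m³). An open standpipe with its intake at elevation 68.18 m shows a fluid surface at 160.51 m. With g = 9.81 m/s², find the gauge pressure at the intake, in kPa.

Pressure head ψ = h − z = 160.51 − 68.18 = 92.33 m.
P = ρgψ = 1027 × 9.81 × 92.33 = 930213 Pa ≈ 930 kPa.

P ≈ 930 kPa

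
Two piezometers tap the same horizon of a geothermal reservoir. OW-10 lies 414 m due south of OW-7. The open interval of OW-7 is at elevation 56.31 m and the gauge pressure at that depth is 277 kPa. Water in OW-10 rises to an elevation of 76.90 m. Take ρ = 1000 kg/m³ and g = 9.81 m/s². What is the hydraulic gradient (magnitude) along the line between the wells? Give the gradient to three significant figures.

i ≈ 0.0185

Pressure head at OW-7: ψ = P/(ρg) = 277×1000 / (1000 × 9.81) = 28.24 m.
Total head at OW-7: h = z + ψ = 56.31 + 28.24 = 84.55 m.
Total head at OW-10: h = 76.90 m (water level in the piezometer is the total head).
Head difference: h(OW-7) − h(OW-10) = 84.55 − 76.90 = 7.65 m.
Hydraulic gradient: i = |Δh| / L = 7.65 / 414 = 0.0185.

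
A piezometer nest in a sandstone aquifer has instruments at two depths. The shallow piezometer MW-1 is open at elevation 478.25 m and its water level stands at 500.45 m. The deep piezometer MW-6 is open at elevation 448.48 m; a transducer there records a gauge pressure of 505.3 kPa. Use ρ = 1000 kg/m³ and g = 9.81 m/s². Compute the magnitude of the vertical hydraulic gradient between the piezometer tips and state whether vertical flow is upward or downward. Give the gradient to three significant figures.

Total head at MW-1: h = 500.45 m (water level in the standpipe).
Pressure head at MW-6: ψ = P/(ρg) = 505.3×1000 / (1000 × 9.81) = 51.51 m.
Total head at MW-6: h = z + ψ = 448.48 + 51.51 = 499.99 m.
Δh = h(MW-1) − h(MW-6) = 500.45 − 499.99 = 0.46 m.
Vertical separation Δz = 478.25 − 448.48 = 29.77 m.
|i_v| = |Δh| / Δz = 0.46 / 29.77 = 0.0155.
Head is higher in the shallow piezometer, so vertical flow is downward (recharge condition).

|i_v| ≈ 0.0155; vertical flow is downward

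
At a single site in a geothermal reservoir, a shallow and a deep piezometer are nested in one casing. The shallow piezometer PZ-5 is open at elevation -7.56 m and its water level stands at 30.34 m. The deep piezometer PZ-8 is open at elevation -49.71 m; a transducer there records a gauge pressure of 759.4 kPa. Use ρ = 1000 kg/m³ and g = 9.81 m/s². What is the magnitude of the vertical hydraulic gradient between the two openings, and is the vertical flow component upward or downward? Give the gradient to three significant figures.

|i_v| ≈ 0.0626; vertical flow is downward

Total head at PZ-5: h = 30.34 m (water level in the standpipe).
Pressure head at PZ-8: ψ = P/(ρg) = 759.4×1000 / (1000 × 9.81) = 77.41 m.
Total head at PZ-8: h = z + ψ = -49.71 + 77.41 = 27.70 m.
Δh = h(PZ-5) − h(PZ-8) = 30.34 − 27.70 = 2.64 m.
Vertical separation Δz = -7.56 − (-49.71) = 42.15 m.
|i_v| = |Δh| / Δz = 2.64 / 42.15 = 0.0626.
Head is higher in the shallow piezometer, so vertical flow is downward (recharge condition).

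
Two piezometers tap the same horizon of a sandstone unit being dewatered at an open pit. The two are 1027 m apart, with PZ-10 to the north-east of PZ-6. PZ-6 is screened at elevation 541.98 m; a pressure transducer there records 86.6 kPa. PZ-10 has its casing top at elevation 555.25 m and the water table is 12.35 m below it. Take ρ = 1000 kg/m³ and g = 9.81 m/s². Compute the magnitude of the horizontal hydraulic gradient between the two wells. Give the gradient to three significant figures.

Pressure head at PZ-6: ψ = P/(ρg) = 86.6×1000 / (1000 × 9.81) = 8.83 m.
Total head at PZ-6: h = z + ψ = 541.98 + 8.83 = 550.81 m.
Total head at PZ-10: h = 555.25 − 12.35 = 542.90 m.
Head difference: h(PZ-6) − h(PZ-10) = 550.81 − 542.90 = 7.91 m.
Hydraulic gradient: i = |Δh| / L = 7.91 / 1027 = 0.00770.

i ≈ 0.00770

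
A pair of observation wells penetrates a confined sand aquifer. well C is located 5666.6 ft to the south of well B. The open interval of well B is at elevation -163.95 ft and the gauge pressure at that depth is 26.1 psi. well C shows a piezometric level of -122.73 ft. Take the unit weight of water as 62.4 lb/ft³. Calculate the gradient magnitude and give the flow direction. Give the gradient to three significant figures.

i ≈ 0.00335; groundwater flows toward the south

Pressure head at well B: ψ = 144·P/γ = 144 × 26.1 / 62.4 = 60.23 ft.
Total head at well B: h = z + ψ = -163.95 + 60.23 = -103.72 ft.
Total head at well C: h = -122.73 ft (water level in the piezometer is the total head).
Head difference: h(well B) − h(well C) = -103.72 − (-122.73) = 19.01 ft.
Hydraulic gradient: i = |Δh| / L = 19.01 / 5666.6 = 0.00335.
Flow is from higher to lower head: from well B toward well C, i.e. toward the south.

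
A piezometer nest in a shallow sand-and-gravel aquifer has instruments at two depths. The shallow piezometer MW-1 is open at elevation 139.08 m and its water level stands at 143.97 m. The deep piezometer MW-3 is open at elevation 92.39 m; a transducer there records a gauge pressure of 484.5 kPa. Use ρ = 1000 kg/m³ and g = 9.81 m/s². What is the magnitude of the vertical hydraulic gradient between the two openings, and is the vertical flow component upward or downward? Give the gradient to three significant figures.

Total head at MW-1: h = 143.97 m (water level in the standpipe).
Pressure head at MW-3: ψ = P/(ρg) = 484.5×1000 / (1000 × 9.81) = 49.39 m.
Total head at MW-3: h = z + ψ = 92.39 + 49.39 = 141.78 m.
Δh = h(MW-1) − h(MW-3) = 143.97 − 141.78 = 2.19 m.
Vertical separation Δz = 139.08 − 92.39 = 46.69 m.
|i_v| = |Δh| / Δz = 2.19 / 46.69 = 0.0469.
Head is higher in the shallow piezometer, so vertical flow is downward (recharge condition).

|i_v| ≈ 0.0469; vertical flow is downward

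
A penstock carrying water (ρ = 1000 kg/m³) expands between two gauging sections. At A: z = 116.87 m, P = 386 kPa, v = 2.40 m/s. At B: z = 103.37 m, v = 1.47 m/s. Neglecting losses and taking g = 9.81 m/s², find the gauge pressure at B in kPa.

Pressure head at A: ψ₁ = P₁/(ρg) = 386×1000 / (1000 × 9.81) = 39.35 m.
Velocity heads: v₁²/2g = 2.40²/19.62 = 0.294 m; v₂²/2g = 1.47²/19.62 = 0.110 m.
Total head H = z₁ + ψ₁ + v₁²/2g = 116.87 + 39.35 + 0.294 = 156.51 m.
ψ₂ = H − z₂ − v₂²/2g = 156.51 − 103.37 − 0.110 = 53.03 m.
P₂ = ρgψ₂ = 1000 × 9.81 × 53.03 ≈ 520 kPa.

P₂ ≈ 520 kPa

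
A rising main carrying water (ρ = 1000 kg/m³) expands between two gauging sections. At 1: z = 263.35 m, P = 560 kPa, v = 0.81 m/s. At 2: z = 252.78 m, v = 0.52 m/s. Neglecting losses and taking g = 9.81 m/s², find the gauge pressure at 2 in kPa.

Pressure head at 1: ψ₁ = P₁/(ρg) = 560×1000 / (1000 × 9.81) = 57.08 m.
Velocity heads: v₁²/2g = 0.81²/19.62 = 0.033 m; v₂²/2g = 0.52²/19.62 = 0.014 m.
Total head H = z₁ + ψ₁ + v₁²/2g = 263.35 + 57.08 + 0.033 = 320.46 m.
ψ₂ = H − z₂ − v₂²/2g = 320.46 − 252.78 − 0.014 = 67.67 m.
P₂ = ρgψ₂ = 1000 × 9.81 × 67.67 ≈ 664 kPa.

P₂ ≈ 664 kPa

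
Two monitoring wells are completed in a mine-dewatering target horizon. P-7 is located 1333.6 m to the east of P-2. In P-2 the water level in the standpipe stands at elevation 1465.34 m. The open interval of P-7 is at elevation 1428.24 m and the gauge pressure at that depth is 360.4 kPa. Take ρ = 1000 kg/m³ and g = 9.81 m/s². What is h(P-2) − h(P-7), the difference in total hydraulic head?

Δh ≈ 0.36 m

Total head at P-2: h = 1465.34 m (water level in the piezometer is the total head).
Pressure head at P-7: ψ = P/(ρg) = 360.4×1000 / (1000 × 9.81) = 36.74 m.
Total head at P-7: h = z + ψ = 1428.24 + 36.74 = 1464.98 m.
Head difference: h(P-2) − h(P-7) = 1465.34 − 1464.98 = 0.36 m.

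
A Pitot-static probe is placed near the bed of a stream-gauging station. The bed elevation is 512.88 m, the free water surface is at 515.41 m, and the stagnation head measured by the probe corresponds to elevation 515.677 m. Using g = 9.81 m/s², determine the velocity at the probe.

v ≈ 2.29 m/s

Near the bed, under hydrostatic conditions, the piezometric head (z + ψ) equals the free-surface elevation, 515.41 m.
Velocity head = total − piezometric = 515.677 − 515.41 = 0.267 m.
v = √(2g·h_v) = √(2 × 9.81 × 0.267) = 2.29 m/s.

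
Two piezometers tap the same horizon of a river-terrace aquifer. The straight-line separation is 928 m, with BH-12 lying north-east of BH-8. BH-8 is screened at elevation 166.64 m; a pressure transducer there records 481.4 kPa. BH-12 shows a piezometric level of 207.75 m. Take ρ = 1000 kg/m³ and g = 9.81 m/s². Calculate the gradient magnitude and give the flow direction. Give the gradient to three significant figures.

i ≈ 0.00858; groundwater flows toward the north-east

Pressure head at BH-8: ψ = P/(ρg) = 481.4×1000 / (1000 × 9.81) = 49.07 m.
Total head at BH-8: h = z + ψ = 166.64 + 49.07 = 215.71 m.
Total head at BH-12: h = 207.75 m (water level in the piezometer is the total head).
Head difference: h(BH-8) − h(BH-12) = 215.71 − 207.75 = 7.96 m.
Hydraulic gradient: i = |Δh| / L = 7.96 / 928 = 0.00858.
Flow is from higher to lower head: from BH-8 toward BH-12, i.e. toward the north-east.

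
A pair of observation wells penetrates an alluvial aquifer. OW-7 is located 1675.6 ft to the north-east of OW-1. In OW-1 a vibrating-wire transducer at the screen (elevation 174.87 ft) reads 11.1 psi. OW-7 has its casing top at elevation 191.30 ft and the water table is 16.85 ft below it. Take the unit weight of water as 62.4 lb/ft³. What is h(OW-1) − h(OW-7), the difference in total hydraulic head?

Δh ≈ 26.04 ft

Pressure head at OW-1: ψ = 144·P/γ = 144 × 11.1 / 62.4 = 25.62 ft.
Total head at OW-1: h = z + ψ = 174.87 + 25.62 = 200.49 ft.
Total head at OW-7: h = 191.30 − 16.85 = 174.45 ft.
Head difference: h(OW-1) − h(OW-7) = 200.49 − 174.45 = 26.04 ft.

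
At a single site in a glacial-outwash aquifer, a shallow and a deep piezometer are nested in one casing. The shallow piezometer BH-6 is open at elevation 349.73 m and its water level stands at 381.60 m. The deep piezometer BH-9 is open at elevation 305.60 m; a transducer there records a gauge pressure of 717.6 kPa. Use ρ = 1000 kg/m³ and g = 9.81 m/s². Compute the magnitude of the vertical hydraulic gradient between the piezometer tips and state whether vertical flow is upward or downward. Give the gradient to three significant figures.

Total head at BH-6: h = 381.60 m (water level in the standpipe).
Pressure head at BH-9: ψ = P/(ρg) = 717.6×1000 / (1000 × 9.81) = 73.15 m.
Total head at BH-9: h = z + ψ = 305.60 + 73.15 = 378.75 m.
Δh = h(BH-6) − h(BH-9) = 381.60 − 378.75 = 2.85 m.
Vertical separation Δz = 349.73 − 305.60 = 44.13 m.
|i_v| = |Δh| / Δz = 2.85 / 44.13 = 0.0646.
Head is higher in the shallow piezometer, so vertical flow is downward (recharge condition).

|i_v| ≈ 0.0646; vertical flow is downward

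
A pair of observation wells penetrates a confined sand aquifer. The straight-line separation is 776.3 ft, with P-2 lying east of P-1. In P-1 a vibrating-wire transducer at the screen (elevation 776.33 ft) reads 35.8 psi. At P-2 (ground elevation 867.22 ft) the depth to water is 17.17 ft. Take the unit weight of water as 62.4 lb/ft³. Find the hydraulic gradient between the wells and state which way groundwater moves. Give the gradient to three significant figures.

i ≈ 0.0115; groundwater flows toward the east

Pressure head at P-1: ψ = 144·P/γ = 144 × 35.8 / 62.4 = 82.62 ft.
Total head at P-1: h = z + ψ = 776.33 + 82.62 = 858.95 ft.
Total head at P-2: h = 867.22 − 17.17 = 850.05 ft.
Head difference: h(P-1) − h(P-2) = 858.95 − 850.05 = 8.90 ft.
Hydraulic gradient: i = |Δh| / L = 8.90 / 776.3 = 0.0115.
Flow is from higher to lower head: from P-1 toward P-2, i.e. toward the east.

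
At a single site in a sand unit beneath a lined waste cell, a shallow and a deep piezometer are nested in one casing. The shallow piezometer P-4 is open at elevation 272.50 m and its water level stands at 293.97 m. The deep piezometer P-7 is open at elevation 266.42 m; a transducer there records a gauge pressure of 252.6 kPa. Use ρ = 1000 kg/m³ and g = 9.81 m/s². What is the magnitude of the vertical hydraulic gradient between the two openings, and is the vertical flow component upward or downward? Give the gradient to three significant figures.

Total head at P-4: h = 293.97 m (water level in the standpipe).
Pressure head at P-7: ψ = P/(ρg) = 252.6×1000 / (1000 × 9.81) = 25.75 m.
Total head at P-7: h = z + ψ = 266.42 + 25.75 = 292.17 m.
Δh = h(P-4) − h(P-7) = 293.97 − 292.17 = 1.80 m.
Vertical separation Δz = 272.50 − 266.42 = 6.08 m.
|i_v| = |Δh| / Δz = 1.80 / 6.08 = 0.296.
Head is higher in the shallow piezometer, so vertical flow is downward (recharge condition).

|i_v| ≈ 0.296; vertical flow is downward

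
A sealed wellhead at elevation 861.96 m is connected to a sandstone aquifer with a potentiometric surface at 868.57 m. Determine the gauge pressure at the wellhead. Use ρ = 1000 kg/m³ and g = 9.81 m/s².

P ≈ 64.8 kPa

Head above the cap: Δh = 868.57 − 861.96 = 6.61 m.
P = ρgΔh = 1000 × 9.81 × 6.61 = 64844 Pa ≈ 64.8 kPa.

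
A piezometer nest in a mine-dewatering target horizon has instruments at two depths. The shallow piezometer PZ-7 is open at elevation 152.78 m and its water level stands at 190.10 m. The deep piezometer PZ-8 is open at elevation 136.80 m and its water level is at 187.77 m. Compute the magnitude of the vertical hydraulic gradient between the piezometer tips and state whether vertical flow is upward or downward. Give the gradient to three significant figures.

Total head at PZ-7: h = 190.10 m (water level in the standpipe).
Total head at PZ-8: h = 187.77 m.
Δh = h(PZ-7) − h(PZ-8) = 190.10 − 187.77 = 2.33 m.
Vertical separation Δz = 152.78 − 136.80 = 15.98 m.
|i_v| = |Δh| / Δz = 2.33 / 15.98 = 0.146.
Head is higher in the shallow piezometer, so vertical flow is downward (recharge condition).

|i_v| ≈ 0.146; vertical flow is downward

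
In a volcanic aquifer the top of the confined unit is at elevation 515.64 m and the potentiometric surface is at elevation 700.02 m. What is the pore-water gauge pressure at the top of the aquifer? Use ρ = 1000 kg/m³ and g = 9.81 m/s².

Pressure head at the aquifer top: ψ = h − z = 700.02 − 515.64 = 184.38 m.
P = ρgψ = 1000 × 9.81 × 184.38 = 1808768 Pa ≈ 1810 kPa.

P ≈ 1810 kPa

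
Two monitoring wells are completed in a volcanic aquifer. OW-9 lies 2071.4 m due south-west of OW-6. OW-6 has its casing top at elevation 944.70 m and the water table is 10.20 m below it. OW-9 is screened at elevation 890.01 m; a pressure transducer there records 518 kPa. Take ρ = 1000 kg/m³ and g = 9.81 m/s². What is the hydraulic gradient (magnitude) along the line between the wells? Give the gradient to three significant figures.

i ≈ 0.00401

Total head at OW-6: h = 944.70 − 10.20 = 934.50 m.
Pressure head at OW-9: ψ = P/(ρg) = 518×1000 / (1000 × 9.81) = 52.80 m.
Total head at OW-9: h = z + ψ = 890.01 + 52.80 = 942.81 m.
Head difference: h(OW-6) − h(OW-9) = 934.50 − 942.81 = -8.31 m.
Hydraulic gradient: i = |Δh| / L = 8.31 / 2071.4 = 0.00401.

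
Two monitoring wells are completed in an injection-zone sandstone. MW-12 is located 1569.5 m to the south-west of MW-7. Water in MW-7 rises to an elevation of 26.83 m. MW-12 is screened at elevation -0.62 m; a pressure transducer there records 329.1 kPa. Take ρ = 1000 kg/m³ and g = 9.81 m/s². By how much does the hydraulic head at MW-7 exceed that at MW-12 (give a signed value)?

Δh ≈ -6.10 m

Total head at MW-7: h = 26.83 m (water level in the piezometer is the total head).
Pressure head at MW-12: ψ = P/(ρg) = 329.1×1000 / (1000 × 9.81) = 33.55 m.
Total head at MW-12: h = z + ψ = -0.62 + 33.55 = 32.93 m.
Head difference: h(MW-7) − h(MW-12) = 26.83 − 32.93 = -6.10 m.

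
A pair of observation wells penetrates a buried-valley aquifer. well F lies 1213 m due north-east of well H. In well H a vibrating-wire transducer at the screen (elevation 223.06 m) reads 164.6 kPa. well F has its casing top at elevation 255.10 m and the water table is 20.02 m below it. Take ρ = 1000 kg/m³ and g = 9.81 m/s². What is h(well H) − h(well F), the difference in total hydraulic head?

Δh ≈ 4.76 m

Pressure head at well H: ψ = P/(ρg) = 164.6×1000 / (1000 × 9.81) = 16.78 m.
Total head at well H: h = z + ψ = 223.06 + 16.78 = 239.84 m.
Total head at well F: h = 255.10 − 20.02 = 235.08 m.
Head difference: h(well H) − h(well F) = 239.84 − 235.08 = 4.76 m.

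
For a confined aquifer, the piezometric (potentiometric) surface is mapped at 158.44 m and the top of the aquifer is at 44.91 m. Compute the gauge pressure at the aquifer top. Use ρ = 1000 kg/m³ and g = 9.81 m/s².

Pressure head at the aquifer top: ψ = h − z = 158.44 − 44.91 = 113.53 m.
P = ρgψ = 1000 × 9.81 × 113.53 = 1113729 Pa ≈ 1110 kPa.

P ≈ 1110 kPa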